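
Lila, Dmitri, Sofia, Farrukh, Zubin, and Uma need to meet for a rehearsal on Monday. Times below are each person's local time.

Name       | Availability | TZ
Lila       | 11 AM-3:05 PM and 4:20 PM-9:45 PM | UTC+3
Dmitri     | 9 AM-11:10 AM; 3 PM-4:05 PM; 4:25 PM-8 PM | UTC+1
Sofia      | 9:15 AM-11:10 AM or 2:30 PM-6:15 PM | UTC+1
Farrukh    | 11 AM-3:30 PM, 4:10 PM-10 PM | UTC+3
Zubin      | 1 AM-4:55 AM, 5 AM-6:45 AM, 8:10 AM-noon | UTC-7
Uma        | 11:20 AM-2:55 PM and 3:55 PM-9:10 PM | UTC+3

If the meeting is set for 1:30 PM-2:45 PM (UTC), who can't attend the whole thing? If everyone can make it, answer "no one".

Lila in UTC: 08:00-12:05, 13:20-18:45 (subtract 3h to convert from UTC+3).
Dmitri in UTC: 08:00-10:10, 14:00-15:05, 15:25-19:00 (subtract 1h to convert from UTC+1).
Sofia in UTC: 08:15-10:10, 13:30-17:15 (subtract 1h to convert from UTC+1).
Farrukh in UTC: 08:00-12:30, 13:10-19:00 (subtract 3h to convert from UTC+3).
Zubin in UTC: 08:00-11:55, 12:00-13:45, 15:10-19:00 (add 7h to convert from UTC-7).
Uma in UTC: 08:20-11:55, 12:55-18:10 (subtract 3h to convert from UTC+3).
Lila: free for 13:30-14:45. Dmitri: not fully free for 13:30-14:45. Sofia: free for 13:30-14:45. Farrukh: free for 13:30-14:45. Zubin: not fully free for 13:30-14:45. Uma: free for 13:30-14:45.

Dmitri, Zubin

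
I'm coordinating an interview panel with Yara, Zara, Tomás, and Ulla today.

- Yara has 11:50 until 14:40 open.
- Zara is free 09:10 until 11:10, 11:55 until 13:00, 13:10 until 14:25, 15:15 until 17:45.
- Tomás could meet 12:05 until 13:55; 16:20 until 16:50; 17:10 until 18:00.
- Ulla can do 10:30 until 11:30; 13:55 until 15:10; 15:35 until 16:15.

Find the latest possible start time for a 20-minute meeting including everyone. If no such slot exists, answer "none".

none

Yara ∩ Zara: 11:55-13:00, 13:10-14:25.
Yara ∩ Zara ∩ Tomás: 12:05-13:00, 13:10-13:55.
Yara ∩ Zara ∩ Tomás ∩ Ulla: ∅.
There is no time when everyone is free.
No common window is at least 20 minutes long.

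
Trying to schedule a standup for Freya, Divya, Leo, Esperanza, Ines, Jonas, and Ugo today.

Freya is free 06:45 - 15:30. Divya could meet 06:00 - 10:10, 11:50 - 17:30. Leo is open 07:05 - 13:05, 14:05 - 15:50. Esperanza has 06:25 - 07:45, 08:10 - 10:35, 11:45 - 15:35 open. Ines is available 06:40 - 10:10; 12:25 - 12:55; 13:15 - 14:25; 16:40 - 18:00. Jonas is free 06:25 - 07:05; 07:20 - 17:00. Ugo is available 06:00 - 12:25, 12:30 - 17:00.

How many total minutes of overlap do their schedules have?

Freya ∩ Divya: 06:45-10:10, 11:50-15:30.
Freya ∩ Divya ∩ Leo: 07:05-10:10, 11:50-13:05, 14:05-15:30.
Freya ∩ Divya ∩ Leo ∩ Esperanza: 07:05-07:45, 08:10-10:10, 11:50-13:05, 14:05-15:30.
Freya ∩ Divya ∩ Leo ∩ Esperanza ∩ Ines: 07:05-07:45, 08:10-10:10, 12:25-12:55, 14:05-14:25.
Freya ∩ Divya ∩ Leo ∩ Esperanza ∩ Ines ∩ Jonas: 07:20-07:45, 08:10-10:10, 12:25-12:55, 14:05-14:25.
Freya ∩ Divya ∩ Leo ∩ Esperanza ∩ Ines ∩ Jonas ∩ Ugo: 07:20-07:45, 08:10-10:10, 12:30-12:55, 14:05-14:25.
Summing the common windows: 25 + 120 + 25 + 20 = 190 minutes.

190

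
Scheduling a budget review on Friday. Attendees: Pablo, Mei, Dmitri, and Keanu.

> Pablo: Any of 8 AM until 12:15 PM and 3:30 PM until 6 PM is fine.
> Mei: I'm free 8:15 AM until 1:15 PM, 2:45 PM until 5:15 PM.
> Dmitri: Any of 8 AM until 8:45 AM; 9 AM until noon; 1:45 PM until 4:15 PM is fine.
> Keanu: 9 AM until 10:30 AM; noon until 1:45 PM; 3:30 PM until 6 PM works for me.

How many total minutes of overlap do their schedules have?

Pablo ∩ Mei: 08:15-12:15, 15:30-17:15.
Pablo ∩ Mei ∩ Dmitri: 08:15-08:45, 09:00-12:00, 15:30-16:15.
Pablo ∩ Mei ∩ Dmitri ∩ Keanu: 09:00-10:30, 15:30-16:15.
Summing the common windows: 90 + 45 = 135 minutes.

135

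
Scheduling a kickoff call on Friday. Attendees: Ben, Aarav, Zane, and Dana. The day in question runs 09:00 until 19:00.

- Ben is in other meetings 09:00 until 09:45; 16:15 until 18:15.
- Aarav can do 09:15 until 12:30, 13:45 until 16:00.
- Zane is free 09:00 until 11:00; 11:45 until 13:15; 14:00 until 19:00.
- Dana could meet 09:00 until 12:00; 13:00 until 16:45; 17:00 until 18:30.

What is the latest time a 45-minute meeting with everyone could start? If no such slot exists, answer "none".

Ben free: 09:45-16:15, 18:15-19:00 (invert busy blocks within the working day).
Aarav free: 09:15-12:30, 13:45-16:00.
Zane free: 09:00-11:00, 11:45-13:15, 14:00-19:00.
Dana free: 09:00-12:00, 13:00-16:45, 17:00-18:30.
Ben ∩ Aarav: 09:45-12:30, 13:45-16:00.
Ben ∩ Aarav ∩ Zane: 09:45-11:00, 11:45-12:30, 14:00-16:00.
Ben ∩ Aarav ∩ Zane ∩ Dana: 09:45-11:00, 11:45-12:00, 14:00-16:00.
So the common availability across everyone is 09:45-11:00, 11:45-12:00, 14:00-16:00.
The last common window of at least 45 minutes is 14:00-16:00; a 45-minute meeting can start as late as 15:15 and still end by 16:00.

15:15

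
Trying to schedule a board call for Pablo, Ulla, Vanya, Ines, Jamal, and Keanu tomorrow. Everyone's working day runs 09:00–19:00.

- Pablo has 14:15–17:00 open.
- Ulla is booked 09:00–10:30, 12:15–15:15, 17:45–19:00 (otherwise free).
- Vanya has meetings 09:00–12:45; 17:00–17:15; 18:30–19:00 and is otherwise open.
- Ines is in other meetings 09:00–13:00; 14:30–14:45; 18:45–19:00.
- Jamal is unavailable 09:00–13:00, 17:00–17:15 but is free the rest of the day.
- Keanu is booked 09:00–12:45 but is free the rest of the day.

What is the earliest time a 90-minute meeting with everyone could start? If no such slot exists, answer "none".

15:15

Pablo free: 14:15-17:00.
Ulla free: 10:30-12:15, 15:15-17:45 (invert busy blocks within the working day).
Vanya free: 12:45-17:00, 17:15-18:30 (invert busy blocks within the working day).
Ines free: 13:00-14:30, 14:45-18:45 (invert busy blocks within the working day).
Jamal free: 13:00-17:00, 17:15-19:00 (invert busy blocks within the working day).
Keanu free: 12:45-19:00 (invert busy blocks within the working day).
Pablo ∩ Ulla: 15:15-17:00.
Pablo ∩ Ulla ∩ Vanya: 15:15-17:00.
Pablo ∩ Ulla ∩ Vanya ∩ Ines: 15:15-17:00.
Pablo ∩ Ulla ∩ Vanya ∩ Ines ∩ Jamal: 15:15-17:00.
Pablo ∩ Ulla ∩ Vanya ∩ Ines ∩ Jamal ∩ Keanu: 15:15-17:00.
So the common availability across everyone is 15:15-17:00.
The first common window of at least 90 minutes is 15:15-17:00, so the earliest start is 15:15.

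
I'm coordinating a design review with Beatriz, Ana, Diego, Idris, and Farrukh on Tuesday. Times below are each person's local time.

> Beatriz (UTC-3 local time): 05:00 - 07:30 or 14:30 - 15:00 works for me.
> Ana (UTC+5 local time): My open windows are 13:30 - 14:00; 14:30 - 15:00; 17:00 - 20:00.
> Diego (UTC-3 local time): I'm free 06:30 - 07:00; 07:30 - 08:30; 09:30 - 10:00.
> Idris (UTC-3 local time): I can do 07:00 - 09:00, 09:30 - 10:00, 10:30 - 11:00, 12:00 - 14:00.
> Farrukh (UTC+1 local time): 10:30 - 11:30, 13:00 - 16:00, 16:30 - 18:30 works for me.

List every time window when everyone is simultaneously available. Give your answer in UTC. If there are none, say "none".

Beatriz in UTC: 08:00-10:30, 17:30-18:00 (add 3h to convert from UTC-3).
Ana in UTC: 08:30-09:00, 09:30-10:00, 12:00-15:00 (subtract 5h to convert from UTC+5).
Diego in UTC: 09:30-10:00, 10:30-11:30, 12:30-13:00 (add 3h to convert from UTC-3).
Idris in UTC: 10:00-12:00, 12:30-13:00, 13:30-14:00, 15:00-17:00 (add 3h to convert from UTC-3).
Farrukh in UTC: 09:30-10:30, 12:00-15:00, 15:30-17:30 (subtract 1h to convert from UTC+1).
Beatriz ∩ Ana: 08:30-09:00, 09:30-10:00.
Beatriz ∩ Ana ∩ Diego: 09:30-10:00.
Beatriz ∩ Ana ∩ Diego ∩ Idris: ∅.
Beatriz ∩ Ana ∩ Diego ∩ Idris ∩ Farrukh: ∅.
There is no time when everyone is free.

none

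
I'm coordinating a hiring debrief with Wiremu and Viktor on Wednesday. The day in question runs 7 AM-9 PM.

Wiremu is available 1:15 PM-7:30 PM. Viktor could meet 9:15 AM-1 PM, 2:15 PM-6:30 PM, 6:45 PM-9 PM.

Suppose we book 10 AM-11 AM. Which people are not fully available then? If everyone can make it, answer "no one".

Wiremu: not fully free for 10:00-11:00. Viktor: free for 10:00-11:00.

Wiremu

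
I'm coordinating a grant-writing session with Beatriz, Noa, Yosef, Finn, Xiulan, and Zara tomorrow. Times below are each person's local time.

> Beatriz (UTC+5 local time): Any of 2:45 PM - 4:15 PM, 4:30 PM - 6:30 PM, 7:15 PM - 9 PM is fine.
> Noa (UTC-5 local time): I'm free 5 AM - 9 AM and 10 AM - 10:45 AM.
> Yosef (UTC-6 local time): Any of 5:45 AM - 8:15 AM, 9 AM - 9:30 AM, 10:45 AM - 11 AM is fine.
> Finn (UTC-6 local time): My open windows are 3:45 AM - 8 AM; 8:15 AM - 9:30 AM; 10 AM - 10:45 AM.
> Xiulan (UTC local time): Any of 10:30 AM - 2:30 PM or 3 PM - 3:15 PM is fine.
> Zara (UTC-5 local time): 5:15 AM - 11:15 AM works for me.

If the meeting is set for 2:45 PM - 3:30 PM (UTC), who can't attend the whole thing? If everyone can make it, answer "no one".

Noa, Xiulan, Yosef

Beatriz in UTC: 09:45-11:15, 11:30-13:30, 14:15-16:00 (subtract 5h to convert from UTC+5).
Noa in UTC: 10:00-14:00, 15:00-15:45 (add 5h to convert from UTC-5).
Yosef in UTC: 11:45-14:15, 15:00-15:30, 16:45-17:00 (add 6h to convert from UTC-6).
Finn in UTC: 09:45-14:00, 14:15-15:30, 16:00-16:45 (add 6h to convert from UTC-6).
Xiulan in UTC: 10:30-14:30, 15:00-15:15.
Zara in UTC: 10:15-16:15 (add 5h to convert from UTC-5).
Beatriz: free for 14:45-15:30. Noa: not fully free for 14:45-15:30. Yosef: not fully free for 14:45-15:30. Finn: free for 14:45-15:30. Xiulan: not fully free for 14:45-15:30. Zara: free for 14:45-15:30.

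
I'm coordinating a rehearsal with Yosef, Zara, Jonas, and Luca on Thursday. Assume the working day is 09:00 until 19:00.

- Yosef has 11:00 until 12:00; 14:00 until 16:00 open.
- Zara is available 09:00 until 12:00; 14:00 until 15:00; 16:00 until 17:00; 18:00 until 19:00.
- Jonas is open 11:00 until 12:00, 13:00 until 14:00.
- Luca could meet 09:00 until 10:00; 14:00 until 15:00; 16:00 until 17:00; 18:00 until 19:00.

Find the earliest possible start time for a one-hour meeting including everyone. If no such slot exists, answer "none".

Yosef ∩ Zara: 11:00-12:00, 14:00-15:00.
Yosef ∩ Zara ∩ Jonas: 11:00-12:00.
Yosef ∩ Zara ∩ Jonas ∩ Luca: ∅.
There is no time when everyone is free.
No common window is at least 60 minutes long.

none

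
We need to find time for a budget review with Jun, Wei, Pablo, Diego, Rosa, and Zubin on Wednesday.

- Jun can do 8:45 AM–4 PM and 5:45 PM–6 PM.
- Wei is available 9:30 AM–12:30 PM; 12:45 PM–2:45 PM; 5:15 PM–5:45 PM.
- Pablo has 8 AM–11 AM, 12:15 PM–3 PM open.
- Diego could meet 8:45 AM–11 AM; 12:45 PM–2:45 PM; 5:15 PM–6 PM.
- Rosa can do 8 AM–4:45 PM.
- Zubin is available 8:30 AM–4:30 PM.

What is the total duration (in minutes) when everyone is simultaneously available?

210

Jun ∩ Wei: 09:30-12:30, 12:45-14:45.
Jun ∩ Wei ∩ Pablo: 09:30-11:00, 12:15-12:30, 12:45-14:45.
Jun ∩ Wei ∩ Pablo ∩ Diego: 09:30-11:00, 12:45-14:45.
Jun ∩ Wei ∩ Pablo ∩ Diego ∩ Rosa: 09:30-11:00, 12:45-14:45.
Jun ∩ Wei ∩ Pablo ∩ Diego ∩ Rosa ∩ Zubin: 09:30-11:00, 12:45-14:45.
Summing the common windows: 90 + 120 = 210 minutes.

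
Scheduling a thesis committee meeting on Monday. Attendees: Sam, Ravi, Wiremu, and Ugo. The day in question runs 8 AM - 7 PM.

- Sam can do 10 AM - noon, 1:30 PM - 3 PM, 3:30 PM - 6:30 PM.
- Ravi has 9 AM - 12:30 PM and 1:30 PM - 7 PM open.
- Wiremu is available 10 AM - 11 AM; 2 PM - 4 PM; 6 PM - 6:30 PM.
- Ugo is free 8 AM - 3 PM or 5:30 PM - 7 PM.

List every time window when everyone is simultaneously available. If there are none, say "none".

10:00-11:00, 14:00-15:00, 18:00-18:30

Sam ∩ Ravi: 10:00-12:00, 13:30-15:00, 15:30-18:30.
Sam ∩ Ravi ∩ Wiremu: 10:00-11:00, 14:00-15:00, 15:30-16:00, 18:00-18:30.
Sam ∩ Ravi ∩ Wiremu ∩ Ugo: 10:00-11:00, 14:00-15:00, 18:00-18:30.
So the common availability across everyone is 10:00-11:00, 14:00-15:00, 18:00-18:30.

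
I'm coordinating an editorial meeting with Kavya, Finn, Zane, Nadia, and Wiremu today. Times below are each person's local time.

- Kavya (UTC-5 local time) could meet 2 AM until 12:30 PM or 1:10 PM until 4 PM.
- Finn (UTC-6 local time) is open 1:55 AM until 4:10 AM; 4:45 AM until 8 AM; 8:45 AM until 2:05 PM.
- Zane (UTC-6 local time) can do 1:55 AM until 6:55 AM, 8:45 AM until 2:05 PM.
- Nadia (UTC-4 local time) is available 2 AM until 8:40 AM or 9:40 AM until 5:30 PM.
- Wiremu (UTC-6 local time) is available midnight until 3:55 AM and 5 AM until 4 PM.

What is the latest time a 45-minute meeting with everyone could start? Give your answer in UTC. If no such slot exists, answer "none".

Kavya in UTC: 07:00-17:30, 18:10-21:00 (add 5h to convert from UTC-5).
Finn in UTC: 07:55-10:10, 10:45-14:00, 14:45-20:05 (add 6h to convert from UTC-6).
Zane in UTC: 07:55-12:55, 14:45-20:05 (add 6h to convert from UTC-6).
Nadia in UTC: 06:00-12:40, 13:40-21:30 (add 4h to convert from UTC-4).
Wiremu in UTC: 06:00-09:55, 11:00-22:00 (add 6h to convert from UTC-6).
Kavya ∩ Finn: 07:55-10:10, 10:45-14:00, 14:45-17:30, 18:10-20:05.
Kavya ∩ Finn ∩ Zane: 07:55-10:10, 10:45-12:55, 14:45-17:30, 18:10-20:05.
Kavya ∩ Finn ∩ Zane ∩ Nadia: 07:55-10:10, 10:45-12:40, 14:45-17:30, 18:10-20:05.
Kavya ∩ Finn ∩ Zane ∩ Nadia ∩ Wiremu: 07:55-09:55, 11:00-12:40, 14:45-17:30, 18:10-20:05.
The last common window of at least 45 minutes is 18:10-20:05; a 45-minute meeting can start as late as 19:20 and still end by 20:05.

19:20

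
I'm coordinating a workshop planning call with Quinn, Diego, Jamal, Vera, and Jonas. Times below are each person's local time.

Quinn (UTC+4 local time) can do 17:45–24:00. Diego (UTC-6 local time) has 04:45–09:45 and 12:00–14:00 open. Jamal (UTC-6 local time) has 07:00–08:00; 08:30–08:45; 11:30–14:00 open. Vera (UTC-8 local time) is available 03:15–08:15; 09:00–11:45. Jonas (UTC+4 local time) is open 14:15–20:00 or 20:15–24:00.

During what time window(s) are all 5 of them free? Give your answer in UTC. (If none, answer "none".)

13:45-14:00, 14:30-14:45, 18:00-19:45

Quinn in UTC: 13:45-20:00 (subtract 4h to convert from UTC+4).
Diego in UTC: 10:45-15:45, 18:00-20:00 (add 6h to convert from UTC-6).
Jamal in UTC: 13:00-14:00, 14:30-14:45, 17:30-20:00 (add 6h to convert from UTC-6).
Vera in UTC: 11:15-16:15, 17:00-19:45 (add 8h to convert from UTC-8).
Jonas in UTC: 10:15-16:00, 16:15-20:00 (subtract 4h to convert from UTC+4).
Quinn ∩ Diego: 13:45-15:45, 18:00-20:00.
Quinn ∩ Diego ∩ Jamal: 13:45-14:00, 14:30-14:45, 18:00-20:00.
Quinn ∩ Diego ∩ Jamal ∩ Vera: 13:45-14:00, 14:30-14:45, 18:00-19:45.
Quinn ∩ Diego ∩ Jamal ∩ Vera ∩ Jonas: 13:45-14:00, 14:30-14:45, 18:00-19:45.
Those are the intersection windows.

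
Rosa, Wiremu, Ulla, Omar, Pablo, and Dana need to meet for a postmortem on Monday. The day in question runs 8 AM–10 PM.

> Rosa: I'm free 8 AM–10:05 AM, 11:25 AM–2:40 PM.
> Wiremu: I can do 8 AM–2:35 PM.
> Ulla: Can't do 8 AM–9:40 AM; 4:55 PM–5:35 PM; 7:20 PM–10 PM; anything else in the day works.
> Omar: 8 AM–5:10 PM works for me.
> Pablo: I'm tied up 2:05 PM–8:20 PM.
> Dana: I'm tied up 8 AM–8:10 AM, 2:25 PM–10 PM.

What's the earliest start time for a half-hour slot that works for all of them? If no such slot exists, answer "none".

Rosa free: 08:00-10:05, 11:25-14:40.
Wiremu free: 08:00-14:35.
Ulla free: 09:40-16:55, 17:35-19:20 (invert busy blocks within the working day).
Omar free: 08:00-17:10.
Pablo free: 08:00-14:05, 20:20-22:00 (invert busy blocks within the working day).
Dana free: 08:10-14:25 (invert busy blocks within the working day).
Rosa ∩ Wiremu: 08:00-10:05, 11:25-14:35.
Rosa ∩ Wiremu ∩ Ulla: 09:40-10:05, 11:25-14:35.
Rosa ∩ Wiremu ∩ Ulla ∩ Omar: 09:40-10:05, 11:25-14:35.
Rosa ∩ Wiremu ∩ Ulla ∩ Omar ∩ Pablo: 09:40-10:05, 11:25-14:05.
Rosa ∩ Wiremu ∩ Ulla ∩ Omar ∩ Pablo ∩ Dana: 09:40-10:05, 11:25-14:05.
So the common availability across everyone is 09:40-10:05, 11:25-14:05.
The first common window of at least 30 minutes is 11:25-14:05, so the earliest start is 11:25.

11:25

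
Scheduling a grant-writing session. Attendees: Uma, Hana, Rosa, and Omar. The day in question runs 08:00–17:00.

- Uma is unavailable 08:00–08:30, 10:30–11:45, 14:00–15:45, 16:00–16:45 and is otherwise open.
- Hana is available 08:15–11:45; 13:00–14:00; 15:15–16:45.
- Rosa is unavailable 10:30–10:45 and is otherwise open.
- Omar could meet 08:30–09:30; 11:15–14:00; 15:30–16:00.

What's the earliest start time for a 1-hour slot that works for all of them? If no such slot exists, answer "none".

08:30

Uma free: 08:30-10:30, 11:45-14:00, 15:45-16:00, 16:45-17:00 (invert busy blocks within the working day).
Hana free: 08:15-11:45, 13:00-14:00, 15:15-16:45.
Rosa free: 08:00-10:30, 10:45-17:00 (invert busy blocks within the working day).
Omar free: 08:30-09:30, 11:15-14:00, 15:30-16:00.
Uma ∩ Hana: 08:30-10:30, 13:00-14:00, 15:45-16:00.
Uma ∩ Hana ∩ Rosa: 08:30-10:30, 13:00-14:00, 15:45-16:00.
Uma ∩ Hana ∩ Rosa ∩ Omar: 08:30-09:30, 13:00-14:00, 15:45-16:00.
The first common window of at least 60 minutes is 08:30-09:30, so the earliest start is 08:30.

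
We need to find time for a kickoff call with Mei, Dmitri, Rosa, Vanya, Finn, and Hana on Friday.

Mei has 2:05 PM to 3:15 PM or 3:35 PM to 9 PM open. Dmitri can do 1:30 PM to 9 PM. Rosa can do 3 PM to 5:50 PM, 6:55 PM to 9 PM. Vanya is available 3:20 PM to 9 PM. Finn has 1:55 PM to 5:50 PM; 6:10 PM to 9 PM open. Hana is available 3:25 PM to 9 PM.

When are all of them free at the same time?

15:35-17:50, 18:55-21:00

Mei ∩ Dmitri: 14:05-15:15, 15:35-21:00.
Mei ∩ Dmitri ∩ Rosa: 15:00-15:15, 15:35-17:50, 18:55-21:00.
Mei ∩ Dmitri ∩ Rosa ∩ Vanya: 15:35-17:50, 18:55-21:00.
Mei ∩ Dmitri ∩ Rosa ∩ Vanya ∩ Finn: 15:35-17:50, 18:55-21:00.
Mei ∩ Dmitri ∩ Rosa ∩ Vanya ∩ Finn ∩ Hana: 15:35-17:50, 18:55-21:00.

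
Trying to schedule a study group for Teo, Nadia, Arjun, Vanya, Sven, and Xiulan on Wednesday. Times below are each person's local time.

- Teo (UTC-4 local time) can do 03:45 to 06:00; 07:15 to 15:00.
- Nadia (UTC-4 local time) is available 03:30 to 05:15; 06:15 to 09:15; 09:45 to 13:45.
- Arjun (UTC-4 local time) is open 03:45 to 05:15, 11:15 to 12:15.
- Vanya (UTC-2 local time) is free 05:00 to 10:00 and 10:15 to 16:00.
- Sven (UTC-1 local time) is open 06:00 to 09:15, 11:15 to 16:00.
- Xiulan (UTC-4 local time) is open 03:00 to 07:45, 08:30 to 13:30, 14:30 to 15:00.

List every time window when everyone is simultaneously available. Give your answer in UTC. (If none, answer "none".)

07:45-09:15, 15:15-16:15

Teo in UTC: 07:45-10:00, 11:15-19:00 (add 4h to convert from UTC-4).
Nadia in UTC: 07:30-09:15, 10:15-13:15, 13:45-17:45 (add 4h to convert from UTC-4).
Arjun in UTC: 07:45-09:15, 15:15-16:15 (add 4h to convert from UTC-4).
Vanya in UTC: 07:00-12:00, 12:15-18:00 (add 2h to convert from UTC-2).
Sven in UTC: 07:00-10:15, 12:15-17:00 (add 1h to convert from UTC-1).
Xiulan in UTC: 07:00-11:45, 12:30-17:30, 18:30-19:00 (add 4h to convert from UTC-4).
Teo ∩ Nadia: 07:45-09:15, 11:15-13:15, 13:45-17:45.
Teo ∩ Nadia ∩ Arjun: 07:45-09:15, 15:15-16:15.
Teo ∩ Nadia ∩ Arjun ∩ Vanya: 07:45-09:15, 15:15-16:15.
Teo ∩ Nadia ∩ Arjun ∩ Vanya ∩ Sven: 07:45-09:15, 15:15-16:15.
Teo ∩ Nadia ∩ Arjun ∩ Vanya ∩ Sven ∩ Xiulan: 07:45-09:15, 15:15-16:15.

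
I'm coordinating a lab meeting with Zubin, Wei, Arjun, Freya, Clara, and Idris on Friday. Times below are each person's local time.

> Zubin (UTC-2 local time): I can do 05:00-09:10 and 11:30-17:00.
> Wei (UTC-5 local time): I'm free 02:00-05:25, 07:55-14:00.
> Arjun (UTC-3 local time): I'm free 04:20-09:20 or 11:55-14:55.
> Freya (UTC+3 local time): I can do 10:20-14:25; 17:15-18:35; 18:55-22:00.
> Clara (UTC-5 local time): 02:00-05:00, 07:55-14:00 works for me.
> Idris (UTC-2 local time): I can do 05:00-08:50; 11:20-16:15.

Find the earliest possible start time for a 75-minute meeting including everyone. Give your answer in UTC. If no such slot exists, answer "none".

Zubin in UTC: 07:00-11:10, 13:30-19:00 (add 2h to convert from UTC-2).
Wei in UTC: 07:00-10:25, 12:55-19:00 (add 5h to convert from UTC-5).
Arjun in UTC: 07:20-12:20, 14:55-17:55 (add 3h to convert from UTC-3).
Freya in UTC: 07:20-11:25, 14:15-15:35, 15:55-19:00 (subtract 3h to convert from UTC+3).
Clara in UTC: 07:00-10:00, 12:55-19:00 (add 5h to convert from UTC-5).
Idris in UTC: 07:00-10:50, 13:20-18:15 (add 2h to convert from UTC-2).
Zubin ∩ Wei: 07:00-10:25, 13:30-19:00.
Zubin ∩ Wei ∩ Arjun: 07:20-10:25, 14:55-17:55.
Zubin ∩ Wei ∩ Arjun ∩ Freya: 07:20-10:25, 14:55-15:35, 15:55-17:55.
Zubin ∩ Wei ∩ Arjun ∩ Freya ∩ Clara: 07:20-10:00, 14:55-15:35, 15:55-17:55.
Zubin ∩ Wei ∩ Arjun ∩ Freya ∩ Clara ∩ Idris: 07:20-10:00, 14:55-15:35, 15:55-17:55.
So the common availability across everyone is 07:20-10:00, 14:55-15:35, 15:55-17:55.
The first common window of at least 75 minutes is 07:20-10:00, so the earliest start is 07:20.

07:20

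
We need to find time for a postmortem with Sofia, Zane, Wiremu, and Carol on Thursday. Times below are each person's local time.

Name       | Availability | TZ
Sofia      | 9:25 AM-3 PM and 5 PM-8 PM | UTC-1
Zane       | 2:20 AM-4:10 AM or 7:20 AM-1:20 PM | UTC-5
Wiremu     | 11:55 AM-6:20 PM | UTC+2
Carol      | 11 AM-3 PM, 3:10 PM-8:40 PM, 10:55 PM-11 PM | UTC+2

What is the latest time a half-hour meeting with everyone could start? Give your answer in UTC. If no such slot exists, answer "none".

Sofia in UTC: 10:25-16:00, 18:00-21:00 (add 1h to convert from UTC-1).
Zane in UTC: 07:20-09:10, 12:20-18:20 (add 5h to convert from UTC-5).
Wiremu in UTC: 09:55-16:20 (subtract 2h to convert from UTC+2).
Carol in UTC: 09:00-13:00, 13:10-18:40, 20:55-21:00 (subtract 2h to convert from UTC+2).
Sofia ∩ Zane: 12:20-16:00, 18:00-18:20.
Sofia ∩ Zane ∩ Wiremu: 12:20-16:00.
Sofia ∩ Zane ∩ Wiremu ∩ Carol: 12:20-13:00, 13:10-16:00.
So the common availability across everyone is 12:20-13:00, 13:10-16:00.
The last common window of at least 30 minutes is 13:10-16:00; a 30-minute meeting can start as late as 15:30 and still end by 16:00.

15:30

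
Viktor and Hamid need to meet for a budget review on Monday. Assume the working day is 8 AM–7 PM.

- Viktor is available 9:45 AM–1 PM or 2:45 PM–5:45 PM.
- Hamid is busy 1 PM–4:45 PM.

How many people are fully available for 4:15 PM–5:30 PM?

1

Viktor free: 09:45-13:00, 14:45-17:45.
Hamid free: 08:00-13:00, 16:45-19:00 (invert busy blocks within the working day).
Viktor can make the full 16:15-17:30 slot — that's 1.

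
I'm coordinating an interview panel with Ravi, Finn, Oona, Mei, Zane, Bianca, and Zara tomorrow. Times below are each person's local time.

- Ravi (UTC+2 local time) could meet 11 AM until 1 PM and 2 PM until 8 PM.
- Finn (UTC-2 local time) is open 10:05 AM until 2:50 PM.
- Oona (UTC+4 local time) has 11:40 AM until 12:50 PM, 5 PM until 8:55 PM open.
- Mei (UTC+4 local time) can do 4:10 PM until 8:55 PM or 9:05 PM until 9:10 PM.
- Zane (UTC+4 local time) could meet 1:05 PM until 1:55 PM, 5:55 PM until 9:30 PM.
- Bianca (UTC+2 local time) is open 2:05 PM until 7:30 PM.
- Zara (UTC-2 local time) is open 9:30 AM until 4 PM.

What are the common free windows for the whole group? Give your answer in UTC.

13:55-16:50

Ravi in UTC: 09:00-11:00, 12:00-18:00 (subtract 2h to convert from UTC+2).
Finn in UTC: 12:05-16:50 (add 2h to convert from UTC-2).
Oona in UTC: 07:40-08:50, 13:00-16:55 (subtract 4h to convert from UTC+4).
Mei in UTC: 12:10-16:55, 17:05-17:10 (subtract 4h to convert from UTC+4).
Zane in UTC: 09:05-09:55, 13:55-17:30 (subtract 4h to convert from UTC+4).
Bianca in UTC: 12:05-17:30 (subtract 2h to convert from UTC+2).
Zara in UTC: 11:30-18:00 (add 2h to convert from UTC-2).
Ravi ∩ Finn: 12:05-16:50.
Ravi ∩ Finn ∩ Oona: 13:00-16:50.
Ravi ∩ Finn ∩ Oona ∩ Mei: 13:00-16:50.
Ravi ∩ Finn ∩ Oona ∩ Mei ∩ Zane: 13:55-16:50.
Ravi ∩ Finn ∩ Oona ∩ Mei ∩ Zane ∩ Bianca: 13:55-16:50.
Ravi ∩ Finn ∩ Oona ∩ Mei ∩ Zane ∩ Bianca ∩ Zara: 13:55-16:50.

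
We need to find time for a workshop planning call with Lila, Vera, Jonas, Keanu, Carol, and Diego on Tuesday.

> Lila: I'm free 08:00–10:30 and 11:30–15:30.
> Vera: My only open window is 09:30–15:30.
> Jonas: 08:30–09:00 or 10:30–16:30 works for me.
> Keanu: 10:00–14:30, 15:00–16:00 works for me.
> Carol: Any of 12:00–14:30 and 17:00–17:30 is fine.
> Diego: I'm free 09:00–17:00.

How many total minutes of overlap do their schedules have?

Lila ∩ Vera: 09:30-10:30, 11:30-15:30.
Lila ∩ Vera ∩ Jonas: 11:30-15:30.
Lila ∩ Vera ∩ Jonas ∩ Keanu: 11:30-14:30, 15:00-15:30.
Lila ∩ Vera ∩ Jonas ∩ Keanu ∩ Carol: 12:00-14:30.
Lila ∩ Vera ∩ Jonas ∩ Keanu ∩ Carol ∩ Diego: 12:00-14:30.
That's a single block of 150 minutes.

150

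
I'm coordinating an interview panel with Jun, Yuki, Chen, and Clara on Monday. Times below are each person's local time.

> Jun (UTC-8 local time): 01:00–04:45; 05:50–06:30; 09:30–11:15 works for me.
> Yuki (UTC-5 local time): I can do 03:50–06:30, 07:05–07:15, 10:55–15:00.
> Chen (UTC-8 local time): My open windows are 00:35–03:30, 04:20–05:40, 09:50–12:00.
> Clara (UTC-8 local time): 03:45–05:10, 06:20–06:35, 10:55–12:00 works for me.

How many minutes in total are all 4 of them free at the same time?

20

Jun in UTC: 09:00-12:45, 13:50-14:30, 17:30-19:15 (add 8h to convert from UTC-8).
Yuki in UTC: 08:50-11:30, 12:05-12:15, 15:55-20:00 (add 5h to convert from UTC-5).
Chen in UTC: 08:35-11:30, 12:20-13:40, 17:50-20:00 (add 8h to convert from UTC-8).
Clara in UTC: 11:45-13:10, 14:20-14:35, 18:55-20:00 (add 8h to convert from UTC-8).
Jun ∩ Yuki: 09:00-11:30, 12:05-12:15, 17:30-19:15.
Jun ∩ Yuki ∩ Chen: 09:00-11:30, 17:50-19:15.
Jun ∩ Yuki ∩ Chen ∩ Clara: 18:55-19:15.
Those are the intersection windows.
That's a single block of 20 minutes.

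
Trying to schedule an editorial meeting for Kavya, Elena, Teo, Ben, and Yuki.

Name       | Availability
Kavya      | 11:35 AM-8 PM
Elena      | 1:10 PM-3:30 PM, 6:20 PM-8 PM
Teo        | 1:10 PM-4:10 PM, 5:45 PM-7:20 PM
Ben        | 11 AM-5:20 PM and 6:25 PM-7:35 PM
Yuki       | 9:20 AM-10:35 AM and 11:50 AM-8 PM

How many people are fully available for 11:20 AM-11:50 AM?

1

Ben can make the full 11:20-11:50 slot — that's 1.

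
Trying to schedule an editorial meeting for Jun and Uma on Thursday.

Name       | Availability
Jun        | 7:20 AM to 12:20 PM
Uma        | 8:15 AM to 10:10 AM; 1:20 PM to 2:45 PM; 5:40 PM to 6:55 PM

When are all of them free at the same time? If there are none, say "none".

Jun ∩ Uma: 08:15-10:10.

08:15-10:10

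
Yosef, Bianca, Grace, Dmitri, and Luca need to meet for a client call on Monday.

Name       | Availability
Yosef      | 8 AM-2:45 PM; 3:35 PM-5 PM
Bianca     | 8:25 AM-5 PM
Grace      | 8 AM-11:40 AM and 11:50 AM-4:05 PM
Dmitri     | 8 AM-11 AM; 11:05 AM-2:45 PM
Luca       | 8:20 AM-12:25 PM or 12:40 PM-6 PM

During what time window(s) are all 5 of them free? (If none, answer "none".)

Yosef ∩ Bianca: 08:25-14:45, 15:35-17:00.
Yosef ∩ Bianca ∩ Grace: 08:25-11:40, 11:50-14:45, 15:35-16:05.
Yosef ∩ Bianca ∩ Grace ∩ Dmitri: 08:25-11:00, 11:05-11:40, 11:50-14:45.
Yosef ∩ Bianca ∩ Grace ∩ Dmitri ∩ Luca: 08:25-11:00, 11:05-11:40, 11:50-12:25, 12:40-14:45.

08:25-11:00, 11:05-11:40, 11:50-12:25, 12:40-14:45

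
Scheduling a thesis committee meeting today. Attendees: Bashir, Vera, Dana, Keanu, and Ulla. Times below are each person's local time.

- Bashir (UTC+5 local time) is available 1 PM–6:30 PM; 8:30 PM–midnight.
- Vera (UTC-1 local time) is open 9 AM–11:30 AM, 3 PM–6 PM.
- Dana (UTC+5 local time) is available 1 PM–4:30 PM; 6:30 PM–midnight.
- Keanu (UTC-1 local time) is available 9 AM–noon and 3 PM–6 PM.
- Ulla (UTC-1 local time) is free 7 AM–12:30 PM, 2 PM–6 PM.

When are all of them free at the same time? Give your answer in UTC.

10:00-11:30, 16:00-19:00

Bashir in UTC: 08:00-13:30, 15:30-19:00 (subtract 5h to convert from UTC+5).
Vera in UTC: 10:00-12:30, 16:00-19:00 (add 1h to convert from UTC-1).
Dana in UTC: 08:00-11:30, 13:30-19:00 (subtract 5h to convert from UTC+5).
Keanu in UTC: 10:00-13:00, 16:00-19:00 (add 1h to convert from UTC-1).
Ulla in UTC: 08:00-13:30, 15:00-19:00 (add 1h to convert from UTC-1).
Bashir ∩ Vera: 10:00-12:30, 16:00-19:00.
Bashir ∩ Vera ∩ Dana: 10:00-11:30, 16:00-19:00.
Bashir ∩ Vera ∩ Dana ∩ Keanu: 10:00-11:30, 16:00-19:00.
Bashir ∩ Vera ∩ Dana ∩ Keanu ∩ Ulla: 10:00-11:30, 16:00-19:00.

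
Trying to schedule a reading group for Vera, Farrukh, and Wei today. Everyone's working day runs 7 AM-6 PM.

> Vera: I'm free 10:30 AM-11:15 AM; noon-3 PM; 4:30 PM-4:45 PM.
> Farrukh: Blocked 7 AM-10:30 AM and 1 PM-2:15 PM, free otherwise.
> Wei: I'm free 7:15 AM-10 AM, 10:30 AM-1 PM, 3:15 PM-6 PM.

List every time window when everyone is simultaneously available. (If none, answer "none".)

10:30-11:15, 12:00-13:00, 16:30-16:45

Vera free: 10:30-11:15, 12:00-15:00, 16:30-16:45.
Farrukh free: 10:30-13:00, 14:15-18:00 (invert busy blocks within the working day).
Wei free: 07:15-10:00, 10:30-13:00, 15:15-18:00.
Vera ∩ Farrukh: 10:30-11:15, 12:00-13:00, 14:15-15:00, 16:30-16:45.
Vera ∩ Farrukh ∩ Wei: 10:30-11:15, 12:00-13:00, 16:30-16:45.
So the common availability across everyone is 10:30-11:15, 12:00-13:00, 16:30-16:45.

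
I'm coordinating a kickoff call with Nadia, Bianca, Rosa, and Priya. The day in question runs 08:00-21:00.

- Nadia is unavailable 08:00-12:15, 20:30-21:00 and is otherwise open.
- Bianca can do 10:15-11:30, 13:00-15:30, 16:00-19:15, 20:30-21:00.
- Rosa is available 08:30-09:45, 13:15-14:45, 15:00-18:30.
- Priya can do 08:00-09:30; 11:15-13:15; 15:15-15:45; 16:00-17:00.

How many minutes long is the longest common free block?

Nadia free: 12:15-20:30 (invert busy blocks within the working day).
Bianca free: 10:15-11:30, 13:00-15:30, 16:00-19:15, 20:30-21:00.
Rosa free: 08:30-09:45, 13:15-14:45, 15:00-18:30.
Priya free: 08:00-09:30, 11:15-13:15, 15:15-15:45, 16:00-17:00.
Nadia ∩ Bianca: 13:00-15:30, 16:00-19:15.
Nadia ∩ Bianca ∩ Rosa: 13:15-14:45, 15:00-15:30, 16:00-18:30.
Nadia ∩ Bianca ∩ Rosa ∩ Priya: 15:15-15:30, 16:00-17:00.
The longest is 16:00-17:00 at 60 minutes.

60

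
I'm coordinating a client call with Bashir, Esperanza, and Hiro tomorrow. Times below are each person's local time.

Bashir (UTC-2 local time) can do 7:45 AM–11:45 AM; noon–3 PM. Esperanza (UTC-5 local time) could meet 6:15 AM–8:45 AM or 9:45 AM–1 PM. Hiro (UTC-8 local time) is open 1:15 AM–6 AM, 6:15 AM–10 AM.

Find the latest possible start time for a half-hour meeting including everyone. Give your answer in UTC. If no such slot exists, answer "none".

16:30

Bashir in UTC: 09:45-13:45, 14:00-17:00 (add 2h to convert from UTC-2).
Esperanza in UTC: 11:15-13:45, 14:45-18:00 (add 5h to convert from UTC-5).
Hiro in UTC: 09:15-14:00, 14:15-18:00 (add 8h to convert from UTC-8).
Bashir ∩ Esperanza: 11:15-13:45, 14:45-17:00.
Bashir ∩ Esperanza ∩ Hiro: 11:15-13:45, 14:45-17:00.
The last common window of at least 30 minutes is 14:45-17:00; a 30-minute meeting can start as late as 16:30 and still end by 17:00.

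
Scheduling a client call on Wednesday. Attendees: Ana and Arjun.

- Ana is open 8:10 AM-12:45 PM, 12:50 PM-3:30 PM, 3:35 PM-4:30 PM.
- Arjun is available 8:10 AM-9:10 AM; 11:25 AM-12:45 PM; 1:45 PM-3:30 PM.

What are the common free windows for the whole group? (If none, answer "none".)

Ana ∩ Arjun: 08:10-09:10, 11:25-12:45, 13:45-15:30.
Those are the intersection windows.

08:10-09:10, 11:25-12:45, 13:45-15:30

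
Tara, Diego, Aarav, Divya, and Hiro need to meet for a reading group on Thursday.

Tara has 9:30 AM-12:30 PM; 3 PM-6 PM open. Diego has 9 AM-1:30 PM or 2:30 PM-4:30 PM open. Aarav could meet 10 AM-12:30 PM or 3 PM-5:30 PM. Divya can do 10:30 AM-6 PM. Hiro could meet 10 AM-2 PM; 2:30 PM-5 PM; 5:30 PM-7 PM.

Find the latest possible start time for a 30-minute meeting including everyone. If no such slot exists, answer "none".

16:00

Tara ∩ Diego: 09:30-12:30, 15:00-16:30.
Tara ∩ Diego ∩ Aarav: 10:00-12:30, 15:00-16:30.
Tara ∩ Diego ∩ Aarav ∩ Divya: 10:30-12:30, 15:00-16:30.
Tara ∩ Diego ∩ Aarav ∩ Divya ∩ Hiro: 10:30-12:30, 15:00-16:30.
The last common window of at least 30 minutes is 15:00-16:30; a 30-minute meeting can start as late as 16:00 and still end by 16:30.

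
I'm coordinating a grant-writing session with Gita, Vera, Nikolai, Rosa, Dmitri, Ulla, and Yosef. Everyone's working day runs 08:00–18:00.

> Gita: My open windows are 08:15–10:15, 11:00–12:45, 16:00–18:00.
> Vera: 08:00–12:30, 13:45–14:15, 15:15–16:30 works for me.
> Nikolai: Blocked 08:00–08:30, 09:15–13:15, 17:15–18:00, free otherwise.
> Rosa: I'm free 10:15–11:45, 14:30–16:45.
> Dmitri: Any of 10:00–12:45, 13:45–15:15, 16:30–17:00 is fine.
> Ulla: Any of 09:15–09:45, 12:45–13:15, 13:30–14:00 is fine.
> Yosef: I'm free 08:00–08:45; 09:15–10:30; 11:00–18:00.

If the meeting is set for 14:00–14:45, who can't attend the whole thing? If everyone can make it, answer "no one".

Gita, Rosa, Ulla, Vera

Gita free: 08:15-10:15, 11:00-12:45, 16:00-18:00.
Vera free: 08:00-12:30, 13:45-14:15, 15:15-16:30.
Nikolai free: 08:30-09:15, 13:15-17:15 (invert busy blocks within the working day).
Rosa free: 10:15-11:45, 14:30-16:45.
Dmitri free: 10:00-12:45, 13:45-15:15, 16:30-17:00.
Ulla free: 09:15-09:45, 12:45-13:15, 13:30-14:00.
Yosef free: 08:00-08:45, 09:15-10:30, 11:00-18:00.
Gita: not fully free for 14:00-14:45. Vera: not fully free for 14:00-14:45. Nikolai: free for 14:00-14:45. Rosa: not fully free for 14:00-14:45. Dmitri: free for 14:00-14:45. Ulla: not fully free for 14:00-14:45. Yosef: free for 14:00-14:45.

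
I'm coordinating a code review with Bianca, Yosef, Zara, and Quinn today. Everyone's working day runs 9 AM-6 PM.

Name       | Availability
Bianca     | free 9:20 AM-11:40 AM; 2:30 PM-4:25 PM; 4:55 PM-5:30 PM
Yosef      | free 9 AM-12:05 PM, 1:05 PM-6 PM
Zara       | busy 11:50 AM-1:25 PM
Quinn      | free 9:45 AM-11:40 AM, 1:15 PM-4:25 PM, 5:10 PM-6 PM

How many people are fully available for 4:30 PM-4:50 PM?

2

Bianca free: 09:20-11:40, 14:30-16:25, 16:55-17:30.
Yosef free: 09:00-12:05, 13:05-18:00.
Zara free: 09:00-11:50, 13:25-18:00 (invert busy blocks within the working day).
Quinn free: 09:45-11:40, 13:15-16:25, 17:10-18:00.
Yosef and Zara can make the full 16:30-16:50 slot — that's 2.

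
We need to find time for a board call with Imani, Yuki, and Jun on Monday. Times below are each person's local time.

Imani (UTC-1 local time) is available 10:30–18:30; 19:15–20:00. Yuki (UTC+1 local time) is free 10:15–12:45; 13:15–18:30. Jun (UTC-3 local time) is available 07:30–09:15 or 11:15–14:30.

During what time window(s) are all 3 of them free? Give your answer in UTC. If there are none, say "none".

Imani in UTC: 11:30-19:30, 20:15-21:00 (add 1h to convert from UTC-1).
Yuki in UTC: 09:15-11:45, 12:15-17:30 (subtract 1h to convert from UTC+1).
Jun in UTC: 10:30-12:15, 14:15-17:30 (add 3h to convert from UTC-3).
Imani ∩ Yuki: 11:30-11:45, 12:15-17:30.
Imani ∩ Yuki ∩ Jun: 11:30-11:45, 14:15-17:30.

11:30-11:45, 14:15-17:30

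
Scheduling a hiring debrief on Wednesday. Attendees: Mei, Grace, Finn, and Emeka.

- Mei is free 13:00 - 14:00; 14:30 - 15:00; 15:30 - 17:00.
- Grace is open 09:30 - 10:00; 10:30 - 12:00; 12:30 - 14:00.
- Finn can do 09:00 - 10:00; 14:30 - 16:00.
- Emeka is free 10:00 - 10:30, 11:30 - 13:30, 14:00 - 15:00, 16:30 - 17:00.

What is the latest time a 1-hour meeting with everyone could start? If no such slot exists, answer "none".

Mei ∩ Grace: 13:00-14:00.
Mei ∩ Grace ∩ Finn: ∅.
Mei ∩ Grace ∩ Finn ∩ Emeka: ∅.
There is no time when everyone is free.
No common window is at least 60 minutes long.

none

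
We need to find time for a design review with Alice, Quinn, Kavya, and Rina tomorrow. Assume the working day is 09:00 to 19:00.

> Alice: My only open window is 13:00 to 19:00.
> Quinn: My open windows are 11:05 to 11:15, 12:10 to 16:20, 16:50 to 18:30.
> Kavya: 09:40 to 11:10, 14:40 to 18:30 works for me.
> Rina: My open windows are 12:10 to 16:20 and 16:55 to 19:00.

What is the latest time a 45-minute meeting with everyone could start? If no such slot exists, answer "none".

Alice ∩ Quinn: 13:00-16:20, 16:50-18:30.
Alice ∩ Quinn ∩ Kavya: 14:40-16:20, 16:50-18:30.
Alice ∩ Quinn ∩ Kavya ∩ Rina: 14:40-16:20, 16:55-18:30.
The last common window of at least 45 minutes is 16:55-18:30; a 45-minute meeting can start as late as 17:45 and still end by 18:30.

17:45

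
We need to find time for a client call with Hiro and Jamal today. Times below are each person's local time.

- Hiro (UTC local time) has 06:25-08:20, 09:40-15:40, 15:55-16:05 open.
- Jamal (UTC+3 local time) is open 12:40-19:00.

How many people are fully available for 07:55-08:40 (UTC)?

0

Hiro in UTC: 06:25-08:20, 09:40-15:40, 15:55-16:05.
Jamal in UTC: 09:40-16:00 (subtract 3h to convert from UTC+3).
nobody can make the full 07:55-08:40 slot — that's 0.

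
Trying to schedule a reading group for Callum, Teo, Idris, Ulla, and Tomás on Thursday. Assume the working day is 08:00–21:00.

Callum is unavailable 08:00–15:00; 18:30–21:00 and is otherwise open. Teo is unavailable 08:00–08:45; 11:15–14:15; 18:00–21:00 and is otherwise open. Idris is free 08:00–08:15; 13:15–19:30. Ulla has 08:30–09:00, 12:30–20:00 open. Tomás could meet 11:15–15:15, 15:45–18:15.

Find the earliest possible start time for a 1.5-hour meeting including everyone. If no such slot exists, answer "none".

Callum free: 15:00-18:30 (invert busy blocks within the working day).
Teo free: 08:45-11:15, 14:15-18:00 (invert busy blocks within the working day).
Idris free: 08:00-08:15, 13:15-19:30.
Ulla free: 08:30-09:00, 12:30-20:00.
Tomás free: 11:15-15:15, 15:45-18:15.
Callum ∩ Teo: 15:00-18:00.
Callum ∩ Teo ∩ Idris: 15:00-18:00.
Callum ∩ Teo ∩ Idris ∩ Ulla: 15:00-18:00.
Callum ∩ Teo ∩ Idris ∩ Ulla ∩ Tomás: 15:00-15:15, 15:45-18:00.
So the common availability across everyone is 15:00-15:15, 15:45-18:00.
The first common window of at least 90 minutes is 15:45-18:00, so the earliest start is 15:45.

15:45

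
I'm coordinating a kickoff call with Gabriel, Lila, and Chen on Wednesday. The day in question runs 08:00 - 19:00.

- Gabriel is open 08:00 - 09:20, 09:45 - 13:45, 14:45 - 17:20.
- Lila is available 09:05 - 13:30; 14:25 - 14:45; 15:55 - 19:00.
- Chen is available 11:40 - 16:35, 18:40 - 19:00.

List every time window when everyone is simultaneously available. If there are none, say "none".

11:40-13:30, 15:55-16:35

Gabriel ∩ Lila: 09:05-09:20, 09:45-13:30, 15:55-17:20.
Gabriel ∩ Lila ∩ Chen: 11:40-13:30, 15:55-16:35.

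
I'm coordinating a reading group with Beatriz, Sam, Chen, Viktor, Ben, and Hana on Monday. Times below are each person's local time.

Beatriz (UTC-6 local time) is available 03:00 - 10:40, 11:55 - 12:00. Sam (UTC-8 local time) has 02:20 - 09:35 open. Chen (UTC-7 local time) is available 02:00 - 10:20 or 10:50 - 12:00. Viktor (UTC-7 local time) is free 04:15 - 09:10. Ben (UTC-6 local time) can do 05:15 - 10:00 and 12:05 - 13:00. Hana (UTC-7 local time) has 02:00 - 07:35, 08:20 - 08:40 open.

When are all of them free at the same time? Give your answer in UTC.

Beatriz in UTC: 09:00-16:40, 17:55-18:00 (add 6h to convert from UTC-6).
Sam in UTC: 10:20-17:35 (add 8h to convert from UTC-8).
Chen in UTC: 09:00-17:20, 17:50-19:00 (add 7h to convert from UTC-7).
Viktor in UTC: 11:15-16:10 (add 7h to convert from UTC-7).
Ben in UTC: 11:15-16:00, 18:05-19:00 (add 6h to convert from UTC-6).
Hana in UTC: 09:00-14:35, 15:20-15:40 (add 7h to convert from UTC-7).
Beatriz ∩ Sam: 10:20-16:40.
Beatriz ∩ Sam ∩ Chen: 10:20-16:40.
Beatriz ∩ Sam ∩ Chen ∩ Viktor: 11:15-16:10.
Beatriz ∩ Sam ∩ Chen ∩ Viktor ∩ Ben: 11:15-16:00.
Beatriz ∩ Sam ∩ Chen ∩ Viktor ∩ Ben ∩ Hana: 11:15-14:35, 15:20-15:40.
Those are the intersection windows.

11:15-14:35, 15:20-15:40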